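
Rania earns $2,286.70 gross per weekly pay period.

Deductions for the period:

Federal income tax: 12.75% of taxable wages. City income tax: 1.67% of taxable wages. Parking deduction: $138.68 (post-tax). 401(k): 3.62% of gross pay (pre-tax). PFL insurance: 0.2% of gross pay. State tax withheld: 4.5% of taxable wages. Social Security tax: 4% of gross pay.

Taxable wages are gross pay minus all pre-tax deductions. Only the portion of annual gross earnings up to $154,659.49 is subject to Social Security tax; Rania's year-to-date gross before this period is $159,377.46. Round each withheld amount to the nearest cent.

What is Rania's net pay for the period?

401(k): $2,286.70 × 0.0362 = $82.78
Taxable wages = $2,286.70 − $82.78 = $2,203.92
State tax withheld: $2,203.92 × 0.045 = $99.18
City income tax: $2,203.92 × 0.0167 = $36.81
Federal income tax: $2,203.92 × 0.1275 = $281.00
Social Security tax: annual cap $154,659.49 already reached (YTD $159,377.46), so $0.00
PFL insurance: $2,286.70 × 0.002 = $4.57
Parking deduction: $138.68
Total deductions = $82.78 + $99.18 + $36.81 + $281.00 + $0.00 + $4.57 + $138.68 = $643.02
Net pay = $2,286.70 − $643.02 = $1,643.68

$1,643.68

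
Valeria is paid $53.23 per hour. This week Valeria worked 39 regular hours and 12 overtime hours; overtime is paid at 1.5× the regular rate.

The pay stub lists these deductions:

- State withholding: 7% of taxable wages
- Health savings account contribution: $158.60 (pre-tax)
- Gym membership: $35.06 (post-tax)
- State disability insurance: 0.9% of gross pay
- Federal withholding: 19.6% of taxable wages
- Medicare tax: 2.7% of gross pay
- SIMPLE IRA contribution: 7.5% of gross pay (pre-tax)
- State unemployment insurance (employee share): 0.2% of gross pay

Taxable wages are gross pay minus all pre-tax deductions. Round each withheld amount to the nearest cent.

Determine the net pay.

Regular pay: 39 × $53.23 = $2,075.97
Overtime pay: 12 × $53.23 × 1.5 = $958.14
Gross pay = $2,075.97 + $958.14 = $3,034.11
Health savings account contribution: $158.60
SIMPLE IRA contribution: $3,034.11 × 0.075 = $227.56
Pre-tax total = $158.60 + $227.56 = $386.16
Taxable wages = $3,034.11 − $386.16 = $2,647.95
State withholding: $2,647.95 × 0.07 = $185.36
Federal withholding: $2,647.95 × 0.196 = $519.00
State disability insurance: $3,034.11 × 0.009 = $27.31
State unemployment insurance (employee share): $3,034.11 × 0.002 = $6.07
Medicare tax: $3,034.11 × 0.027 = $81.92
Gym membership: $35.06
Total deductions = $158.60 + $227.56 + $185.36 + $519.00 + $27.31 + $6.07 + $81.92 + $35.06 = $1,240.88
Net pay = $3,034.11 − $1,240.88 = $1,793.23

$1,793.23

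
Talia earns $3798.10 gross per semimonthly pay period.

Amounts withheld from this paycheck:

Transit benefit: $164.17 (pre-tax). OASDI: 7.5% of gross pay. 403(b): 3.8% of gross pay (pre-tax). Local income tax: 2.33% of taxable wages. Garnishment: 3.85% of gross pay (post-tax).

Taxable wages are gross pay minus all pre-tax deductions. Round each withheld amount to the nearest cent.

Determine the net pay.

$2977.20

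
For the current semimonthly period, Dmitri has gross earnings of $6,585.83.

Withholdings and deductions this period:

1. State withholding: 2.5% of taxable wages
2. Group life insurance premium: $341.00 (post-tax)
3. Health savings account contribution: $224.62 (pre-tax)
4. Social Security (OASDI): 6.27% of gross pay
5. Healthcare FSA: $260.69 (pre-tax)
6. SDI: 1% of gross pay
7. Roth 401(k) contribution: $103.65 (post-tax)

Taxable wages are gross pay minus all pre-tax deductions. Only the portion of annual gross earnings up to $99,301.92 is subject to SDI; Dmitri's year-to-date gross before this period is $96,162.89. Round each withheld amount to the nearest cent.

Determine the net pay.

Healthcare FSA: $260.69
Health savings account contribution: $224.62
Pre-tax total = $260.69 + $224.62 = $485.31
Taxable wages = $6,585.83 − $485.31 = $6,100.52
State withholding: $6,100.52 × 0.025 = $152.51
SDI: only $99,301.92 − $96,162.89 = $3,139.03 of this check is subject → $3,139.03 × 0.01 = $31.39
Social Security (OASDI): $6,585.83 × 0.0627 = $412.93
Group life insurance premium: $341.00
Roth 401(k) contribution: $103.65
Total deductions = $260.69 + $224.62 + $152.51 + $31.39 + $412.93 + $341.00 + $103.65 = $1,526.79
Net pay = $6,585.83 − $1,526.79 = $5,059.04

$5,059.04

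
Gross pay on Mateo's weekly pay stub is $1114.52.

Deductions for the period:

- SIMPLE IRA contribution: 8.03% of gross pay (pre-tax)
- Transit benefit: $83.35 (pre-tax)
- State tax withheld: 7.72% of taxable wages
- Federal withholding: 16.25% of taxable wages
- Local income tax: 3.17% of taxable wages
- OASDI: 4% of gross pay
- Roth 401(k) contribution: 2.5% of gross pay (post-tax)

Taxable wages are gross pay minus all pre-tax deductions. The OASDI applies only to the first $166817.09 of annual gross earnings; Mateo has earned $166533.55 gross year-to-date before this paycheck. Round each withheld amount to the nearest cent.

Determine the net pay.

$646.90

SIMPLE IRA contribution: $1114.52 × 0.0803 = $89.50
Transit benefit: $83.35
Pre-tax total = $89.50 + $83.35 = $172.85
Taxable wages = $1114.52 − $172.85 = $941.67
Local income tax: $941.67 × 0.0317 = $29.85
State tax withheld: $941.67 × 0.0772 = $72.70
Federal withholding: $941.67 × 0.1625 = $153.02
OASDI: only $166817.09 − $166533.55 = $283.54 of this check is subject → $283.54 × 0.04 = $11.34
Roth 401(k) contribution: $1114.52 × 0.025 = $27.86
Total deductions = $89.50 + $83.35 + $29.85 + $72.70 + $153.02 + $11.34 + $27.86 = $467.62
Net pay = $1114.52 − $467.62 = $646.90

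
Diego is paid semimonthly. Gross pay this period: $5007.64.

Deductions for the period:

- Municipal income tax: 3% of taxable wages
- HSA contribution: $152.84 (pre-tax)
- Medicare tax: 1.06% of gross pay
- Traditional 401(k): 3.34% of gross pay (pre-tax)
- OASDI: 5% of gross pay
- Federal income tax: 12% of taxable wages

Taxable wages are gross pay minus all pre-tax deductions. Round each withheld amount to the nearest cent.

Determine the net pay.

$3680.95

Traditional 401(k): $5007.64 × 0.0334 = $167.26
HSA contribution: $152.84
Pre-tax total = $167.26 + $152.84 = $320.10
Taxable wages = $5007.64 − $320.10 = $4687.54
Municipal income tax: $4687.54 × 0.03 = $140.63
Federal income tax: $4687.54 × 0.12 = $562.50
Medicare tax: $5007.64 × 0.0106 = $53.08
OASDI: $5007.64 × 0.05 = $250.38
Total deductions = $167.26 + $152.84 + $140.63 + $562.50 + $53.08 + $250.38 = $1326.69
Net pay = $5007.64 − $1326.69 = $3680.95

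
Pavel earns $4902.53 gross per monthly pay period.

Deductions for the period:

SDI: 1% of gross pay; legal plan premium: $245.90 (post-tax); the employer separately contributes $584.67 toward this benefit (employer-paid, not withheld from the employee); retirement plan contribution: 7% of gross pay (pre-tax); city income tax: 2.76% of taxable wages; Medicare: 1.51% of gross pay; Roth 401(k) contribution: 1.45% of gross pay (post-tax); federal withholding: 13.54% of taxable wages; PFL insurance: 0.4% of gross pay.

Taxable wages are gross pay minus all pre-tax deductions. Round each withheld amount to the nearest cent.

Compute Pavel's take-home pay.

Retirement plan contribution: $4902.53 × 0.07 = $343.18
Taxable wages = $4902.53 − $343.18 = $4559.35
City income tax: $4559.35 × 0.0276 = $125.84
Federal withholding: $4559.35 × 0.1354 = $617.34
PFL insurance: $4902.53 × 0.004 = $19.61
Medicare: $4902.53 × 0.0151 = $74.03
SDI: $4902.53 × 0.01 = $49.03
Roth 401(k) contribution: $4902.53 × 0.0145 = $71.09
Legal plan premium: $245.90
(Employer's $584.67 toward legal plan premium is not withheld from the employee.)
Total deductions = $343.18 + $125.84 + $617.34 + $19.61 + $74.03 + $49.03 + $71.09 + $245.90 = $1546.02
Net pay = $4902.53 − $1546.02 = $3356.51

$3356.51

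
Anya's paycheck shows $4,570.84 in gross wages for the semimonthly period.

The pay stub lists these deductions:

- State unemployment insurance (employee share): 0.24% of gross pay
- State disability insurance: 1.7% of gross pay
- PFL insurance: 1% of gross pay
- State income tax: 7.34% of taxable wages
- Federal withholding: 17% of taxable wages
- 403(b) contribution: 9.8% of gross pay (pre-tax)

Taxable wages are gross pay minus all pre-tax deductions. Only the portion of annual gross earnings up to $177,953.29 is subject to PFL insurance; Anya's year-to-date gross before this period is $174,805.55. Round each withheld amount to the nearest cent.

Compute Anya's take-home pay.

$2,999.24

403(b) contribution: $4,570.84 × 0.098 = $447.94
Taxable wages = $4,570.84 − $447.94 = $4,122.90
Federal withholding: $4,122.90 × 0.17 = $700.89
State income tax: $4,122.90 × 0.0734 = $302.62
State unemployment insurance (employee share): $4,570.84 × 0.0024 = $10.97
State disability insurance: $4,570.84 × 0.017 = $77.70
PFL insurance: only $177,953.29 − $174,805.55 = $3,147.74 of this check is subject → $3,147.74 × 0.01 = $31.48
Total deductions = $447.94 + $700.89 + $302.62 + $10.97 + $77.70 + $31.48 = $1,571.60
Net pay = $4,570.84 − $1,571.60 = $2,999.24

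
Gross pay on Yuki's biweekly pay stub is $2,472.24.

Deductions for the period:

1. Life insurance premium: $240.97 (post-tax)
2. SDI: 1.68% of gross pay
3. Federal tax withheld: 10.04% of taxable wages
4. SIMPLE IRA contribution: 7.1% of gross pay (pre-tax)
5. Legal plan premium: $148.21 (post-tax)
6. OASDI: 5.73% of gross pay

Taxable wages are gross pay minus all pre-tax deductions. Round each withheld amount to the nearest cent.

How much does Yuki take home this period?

SIMPLE IRA contribution: $2,472.24 × 0.071 = $175.53
Taxable wages = $2,472.24 − $175.53 = $2,296.71
Federal tax withheld: $2,296.71 × 0.1004 = $230.59
OASDI: $2,472.24 × 0.0573 = $141.66
SDI: $2,472.24 × 0.0168 = $41.53
Legal plan premium: $148.21
Life insurance premium: $240.97
Total deductions = $175.53 + $230.59 + $141.66 + $41.53 + $148.21 + $240.97 = $978.49
Net pay = $2,472.24 − $978.49 = $1,493.75

$1,493.75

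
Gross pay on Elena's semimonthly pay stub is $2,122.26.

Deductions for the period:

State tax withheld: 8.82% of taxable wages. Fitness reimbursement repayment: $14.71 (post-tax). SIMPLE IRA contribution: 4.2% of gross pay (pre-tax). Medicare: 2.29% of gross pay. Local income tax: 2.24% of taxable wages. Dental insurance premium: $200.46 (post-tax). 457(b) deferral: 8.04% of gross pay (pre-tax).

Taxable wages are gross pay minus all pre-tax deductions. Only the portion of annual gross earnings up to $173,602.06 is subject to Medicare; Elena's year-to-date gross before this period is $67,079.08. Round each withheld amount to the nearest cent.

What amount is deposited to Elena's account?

457(b) deferral: $2,122.26 × 0.0804 = $170.63
SIMPLE IRA contribution: $2,122.26 × 0.042 = $89.13
Pre-tax total = $170.63 + $89.13 = $259.76
Taxable wages = $2,122.26 − $259.76 = $1,862.50
State tax withheld: $1,862.50 × 0.0882 = $164.27
Local income tax: $1,862.50 × 0.0224 = $41.72
Medicare: cap not yet reached, full $2,122.26 is subject → $2,122.26 × 0.0229 = $48.60
Dental insurance premium: $200.46
Fitness reimbursement repayment: $14.71
Total deductions = $170.63 + $89.13 + $164.27 + $41.72 + $48.60 + $200.46 + $14.71 = $729.52
Net pay = $2,122.26 − $729.52 = $1,392.74

$1,392.74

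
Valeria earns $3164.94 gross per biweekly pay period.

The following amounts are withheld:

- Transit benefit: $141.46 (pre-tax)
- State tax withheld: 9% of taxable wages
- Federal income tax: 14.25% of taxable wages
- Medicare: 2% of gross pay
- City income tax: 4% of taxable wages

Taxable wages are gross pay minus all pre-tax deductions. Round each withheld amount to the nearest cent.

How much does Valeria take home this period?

$2136.28

Transit benefit: $141.46
Taxable wages = $3164.94 − $141.46 = $3023.48
State tax withheld: $3023.48 × 0.09 = $272.11
City income tax: $3023.48 × 0.04 = $120.94
Federal income tax: $3023.48 × 0.1425 = $430.85
Medicare: $3164.94 × 0.02 = $63.30
Total deductions = $141.46 + $272.11 + $120.94 + $430.85 + $63.30 = $1028.66
Net pay = $3164.94 − $1028.66 = $2136.28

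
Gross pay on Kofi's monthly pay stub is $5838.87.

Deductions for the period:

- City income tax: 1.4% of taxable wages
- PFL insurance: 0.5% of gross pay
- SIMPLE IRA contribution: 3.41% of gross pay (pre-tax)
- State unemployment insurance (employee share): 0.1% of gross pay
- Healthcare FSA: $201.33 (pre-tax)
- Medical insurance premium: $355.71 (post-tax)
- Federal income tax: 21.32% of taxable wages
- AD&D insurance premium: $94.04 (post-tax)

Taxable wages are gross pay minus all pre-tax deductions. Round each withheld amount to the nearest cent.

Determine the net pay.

$3718.04

Healthcare FSA: $201.33
SIMPLE IRA contribution: $5838.87 × 0.0341 = $199.11
Pre-tax total = $201.33 + $199.11 = $400.44
Taxable wages = $5838.87 − $400.44 = $5438.43
City income tax: $5438.43 × 0.014 = $76.14
Federal income tax: $5438.43 × 0.2132 = $1159.47
State unemployment insurance (employee share): $5838.87 × 0.001 = $5.84
PFL insurance: $5838.87 × 0.005 = $29.19
AD&D insurance premium: $94.04
Medical insurance premium: $355.71
Total deductions = $201.33 + $199.11 + $76.14 + $1159.47 + $5.84 + $29.19 + $94.04 + $355.71 = $2120.83
Net pay = $5838.87 − $2120.83 = $3718.04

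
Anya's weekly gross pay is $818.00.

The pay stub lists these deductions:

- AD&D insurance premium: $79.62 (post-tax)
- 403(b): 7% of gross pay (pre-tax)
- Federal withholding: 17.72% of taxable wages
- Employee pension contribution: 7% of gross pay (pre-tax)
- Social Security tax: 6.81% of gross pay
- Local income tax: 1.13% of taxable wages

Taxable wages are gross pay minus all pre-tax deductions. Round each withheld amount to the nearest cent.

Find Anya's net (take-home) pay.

403(b): $818.00 × 0.07 = $57.26
Employee pension contribution: $818.00 × 0.07 = $57.26
Pre-tax total = $57.26 + $57.26 = $114.52
Taxable wages = $818.00 − $114.52 = $703.48
Federal withholding: $703.48 × 0.1772 = $124.66
Local income tax: $703.48 × 0.0113 = $7.95
Social Security tax: $818.00 × 0.0681 = $55.71
AD&D insurance premium: $79.62
Total deductions = $57.26 + $57.26 + $124.66 + $7.95 + $55.71 + $79.62 = $382.46
Net pay = $818.00 − $382.46 = $435.54

$435.54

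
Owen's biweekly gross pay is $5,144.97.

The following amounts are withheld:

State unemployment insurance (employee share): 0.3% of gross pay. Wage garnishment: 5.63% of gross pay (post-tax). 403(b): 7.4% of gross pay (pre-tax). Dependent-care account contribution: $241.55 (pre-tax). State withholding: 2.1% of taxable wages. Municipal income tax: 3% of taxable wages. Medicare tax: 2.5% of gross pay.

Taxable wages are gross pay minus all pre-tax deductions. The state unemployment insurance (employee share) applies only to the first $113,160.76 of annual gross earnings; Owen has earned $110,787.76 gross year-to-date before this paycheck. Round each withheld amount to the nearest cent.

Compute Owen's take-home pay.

$3,866.63

Dependent-care account contribution: $241.55
403(b): $5,144.97 × 0.074 = $380.73
Pre-tax total = $241.55 + $380.73 = $622.28
Taxable wages = $5,144.97 − $622.28 = $4,522.69
State withholding: $4,522.69 × 0.021 = $94.98
Municipal income tax: $4,522.69 × 0.03 = $135.68
Medicare tax: $5,144.97 × 0.025 = $128.62
State unemployment insurance (employee share): only $113,160.76 − $110,787.76 = $2,373.00 of this check is subject → $2,373.00 × 0.003 = $7.12
Wage garnishment: $5,144.97 × 0.0563 = $289.66
Total deductions = $241.55 + $380.73 + $94.98 + $135.68 + $128.62 + $7.12 + $289.66 = $1,278.34
Net pay = $5,144.97 − $1,278.34 = $3,866.63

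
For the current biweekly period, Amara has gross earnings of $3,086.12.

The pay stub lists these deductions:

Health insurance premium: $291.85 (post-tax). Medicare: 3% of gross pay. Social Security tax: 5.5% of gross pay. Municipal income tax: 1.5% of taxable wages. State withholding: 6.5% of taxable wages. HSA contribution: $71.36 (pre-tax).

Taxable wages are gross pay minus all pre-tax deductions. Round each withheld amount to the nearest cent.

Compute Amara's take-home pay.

$2,219.41

HSA contribution: $71.36
Taxable wages = $3,086.12 − $71.36 = $3,014.76
Municipal income tax: $3,014.76 × 0.015 = $45.22
State withholding: $3,014.76 × 0.065 = $195.96
Medicare: $3,086.12 × 0.03 = $92.58
Social Security tax: $3,086.12 × 0.055 = $169.74
Health insurance premium: $291.85
Total deductions = $71.36 + $45.22 + $195.96 + $92.58 + $169.74 + $291.85 = $866.71
Net pay = $3,086.12 − $866.71 = $2,219.41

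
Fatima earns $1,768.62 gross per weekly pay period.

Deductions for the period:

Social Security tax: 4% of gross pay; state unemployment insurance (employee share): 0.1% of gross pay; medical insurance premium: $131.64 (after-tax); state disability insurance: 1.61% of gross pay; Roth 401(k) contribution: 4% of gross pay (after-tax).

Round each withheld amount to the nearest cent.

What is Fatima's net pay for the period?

$1,465.26

State disability insurance: $1,768.62 × 0.0161 = $28.47
State unemployment insurance (employee share): $1,768.62 × 0.001 = $1.77
Social Security tax: $1,768.62 × 0.04 = $70.74
Roth 401(k) contribution: $1,768.62 × 0.04 = $70.74
Medical insurance premium: $131.64
Total deductions = $28.47 + $1.77 + $70.74 + $70.74 + $131.64 = $303.36
Net pay = $1,768.62 − $303.36 = $1,465.26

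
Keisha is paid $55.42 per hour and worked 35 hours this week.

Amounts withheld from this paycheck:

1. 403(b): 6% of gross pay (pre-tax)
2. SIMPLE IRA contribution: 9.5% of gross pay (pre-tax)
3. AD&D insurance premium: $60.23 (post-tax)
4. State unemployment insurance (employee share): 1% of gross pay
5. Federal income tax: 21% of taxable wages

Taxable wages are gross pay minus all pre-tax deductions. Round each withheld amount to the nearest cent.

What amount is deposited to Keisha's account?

$1215.22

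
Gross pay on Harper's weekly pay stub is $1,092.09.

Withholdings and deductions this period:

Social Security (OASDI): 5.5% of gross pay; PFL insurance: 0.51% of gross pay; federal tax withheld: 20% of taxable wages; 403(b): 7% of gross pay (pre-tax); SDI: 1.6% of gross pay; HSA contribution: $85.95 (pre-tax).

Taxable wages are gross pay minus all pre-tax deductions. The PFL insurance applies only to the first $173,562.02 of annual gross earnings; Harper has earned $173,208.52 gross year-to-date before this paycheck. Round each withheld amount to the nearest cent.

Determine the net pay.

$664.42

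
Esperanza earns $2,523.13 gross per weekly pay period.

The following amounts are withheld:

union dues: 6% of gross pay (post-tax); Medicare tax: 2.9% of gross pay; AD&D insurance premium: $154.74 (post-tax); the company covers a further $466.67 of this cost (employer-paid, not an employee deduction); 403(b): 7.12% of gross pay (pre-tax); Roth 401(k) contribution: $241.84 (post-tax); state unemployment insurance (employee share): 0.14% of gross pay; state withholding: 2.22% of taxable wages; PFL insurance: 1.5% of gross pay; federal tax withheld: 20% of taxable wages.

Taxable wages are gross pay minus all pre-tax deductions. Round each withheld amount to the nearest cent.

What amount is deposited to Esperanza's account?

$1,160.23

403(b): $2,523.13 × 0.0712 = $179.65
Taxable wages = $2,523.13 − $179.65 = $2,343.48
Federal tax withheld: $2,343.48 × 0.2 = $468.70
State withholding: $2,343.48 × 0.0222 = $52.03
PFL insurance: $2,523.13 × 0.015 = $37.85
Medicare tax: $2,523.13 × 0.029 = $73.17
State unemployment insurance (employee share): $2,523.13 × 0.0014 = $3.53
Roth 401(k) contribution: $241.84
AD&D insurance premium: $154.74
Union dues: $2,523.13 × 0.06 = $151.39
(Employer's $466.67 toward AD&D insurance premium is not withheld from the employee.)
Total deductions = $179.65 + $468.70 + $52.03 + $37.85 + $73.17 + $3.53 + $241.84 + $154.74 + $151.39 = $1,362.90
Net pay = $2,523.13 − $1,362.90 = $1,160.23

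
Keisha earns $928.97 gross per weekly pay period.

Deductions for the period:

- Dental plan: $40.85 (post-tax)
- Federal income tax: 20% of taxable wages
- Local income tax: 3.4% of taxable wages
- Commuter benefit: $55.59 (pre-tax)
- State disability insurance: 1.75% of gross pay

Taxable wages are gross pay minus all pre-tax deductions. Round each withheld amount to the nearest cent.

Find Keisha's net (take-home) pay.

$611.90

Commuter benefit: $55.59
Taxable wages = $928.97 − $55.59 = $873.38
Federal income tax: $873.38 × 0.2 = $174.68
Local income tax: $873.38 × 0.034 = $29.69
State disability insurance: $928.97 × 0.0175 = $16.26
Dental plan: $40.85
Total deductions = $55.59 + $174.68 + $29.69 + $16.26 + $40.85 = $317.07
Net pay = $928.97 − $317.07 = $611.90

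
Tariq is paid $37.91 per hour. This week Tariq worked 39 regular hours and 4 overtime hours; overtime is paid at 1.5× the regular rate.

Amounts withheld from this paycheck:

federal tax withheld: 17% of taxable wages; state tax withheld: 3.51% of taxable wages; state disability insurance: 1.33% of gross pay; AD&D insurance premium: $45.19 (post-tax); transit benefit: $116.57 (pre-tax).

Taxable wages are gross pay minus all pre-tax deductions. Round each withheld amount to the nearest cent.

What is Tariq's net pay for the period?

Regular pay: 39 × $37.91 = $1,478.49
Overtime pay: 4 × $37.91 × 1.5 = $227.46
Gross pay = $1,478.49 + $227.46 = $1,705.95
Transit benefit: $116.57
Taxable wages = $1,705.95 − $116.57 = $1,589.38
Federal tax withheld: $1,589.38 × 0.17 = $270.19
State tax withheld: $1,589.38 × 0.0351 = $55.79
State disability insurance: $1,705.95 × 0.0133 = $22.69
AD&D insurance premium: $45.19
Total deductions = $116.57 + $270.19 + $55.79 + $22.69 + $45.19 = $510.43
Net pay = $1,705.95 − $510.43 = $1,195.52

$1,195.52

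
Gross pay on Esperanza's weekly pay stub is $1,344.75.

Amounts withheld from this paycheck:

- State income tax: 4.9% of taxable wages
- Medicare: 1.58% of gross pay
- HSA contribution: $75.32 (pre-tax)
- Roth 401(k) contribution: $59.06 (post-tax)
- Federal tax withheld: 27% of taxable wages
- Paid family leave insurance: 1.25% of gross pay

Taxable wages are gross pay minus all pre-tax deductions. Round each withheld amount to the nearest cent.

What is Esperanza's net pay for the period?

HSA contribution: $75.32
Taxable wages = $1,344.75 − $75.32 = $1,269.43
Federal tax withheld: $1,269.43 × 0.27 = $342.75
State income tax: $1,269.43 × 0.049 = $62.20
Medicare: $1,344.75 × 0.0158 = $21.25
Paid family leave insurance: $1,344.75 × 0.0125 = $16.81
Roth 401(k) contribution: $59.06
Total deductions = $75.32 + $342.75 + $62.20 + $21.25 + $16.81 + $59.06 = $577.39
Net pay = $1,344.75 − $577.39 = $767.36

$767.36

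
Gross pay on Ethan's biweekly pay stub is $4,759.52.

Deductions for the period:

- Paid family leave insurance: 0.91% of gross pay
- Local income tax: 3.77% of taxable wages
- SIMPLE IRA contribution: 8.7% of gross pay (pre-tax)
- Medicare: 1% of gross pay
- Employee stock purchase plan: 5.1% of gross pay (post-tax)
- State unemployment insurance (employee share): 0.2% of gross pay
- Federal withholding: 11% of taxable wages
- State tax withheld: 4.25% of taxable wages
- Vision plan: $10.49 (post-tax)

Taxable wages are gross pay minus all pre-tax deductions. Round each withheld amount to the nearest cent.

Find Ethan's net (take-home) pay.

SIMPLE IRA contribution: $4,759.52 × 0.087 = $414.08
Taxable wages = $4,759.52 − $414.08 = $4,345.44
Local income tax: $4,345.44 × 0.0377 = $163.82
State tax withheld: $4,345.44 × 0.0425 = $184.68
Federal withholding: $4,345.44 × 0.11 = $478.00
State unemployment insurance (employee share): $4,759.52 × 0.002 = $9.52
Medicare: $4,759.52 × 0.01 = $47.60
Paid family leave insurance: $4,759.52 × 0.0091 = $43.31
Employee stock purchase plan: $4,759.52 × 0.051 = $242.74
Vision plan: $10.49
Total deductions = $414.08 + $163.82 + $184.68 + $478.00 + $9.52 + $47.60 + $43.31 + $242.74 + $10.49 = $1,594.24
Net pay = $4,759.52 − $1,594.24 = $3,165.28

$3,165.28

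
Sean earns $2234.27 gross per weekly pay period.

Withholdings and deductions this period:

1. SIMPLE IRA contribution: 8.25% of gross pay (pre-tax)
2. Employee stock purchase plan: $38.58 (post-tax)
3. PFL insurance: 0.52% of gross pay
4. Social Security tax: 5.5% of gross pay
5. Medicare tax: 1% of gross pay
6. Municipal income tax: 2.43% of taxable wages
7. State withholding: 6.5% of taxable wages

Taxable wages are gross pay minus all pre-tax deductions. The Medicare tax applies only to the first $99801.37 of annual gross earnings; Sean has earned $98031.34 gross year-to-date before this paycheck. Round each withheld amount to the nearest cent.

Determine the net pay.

$1676.10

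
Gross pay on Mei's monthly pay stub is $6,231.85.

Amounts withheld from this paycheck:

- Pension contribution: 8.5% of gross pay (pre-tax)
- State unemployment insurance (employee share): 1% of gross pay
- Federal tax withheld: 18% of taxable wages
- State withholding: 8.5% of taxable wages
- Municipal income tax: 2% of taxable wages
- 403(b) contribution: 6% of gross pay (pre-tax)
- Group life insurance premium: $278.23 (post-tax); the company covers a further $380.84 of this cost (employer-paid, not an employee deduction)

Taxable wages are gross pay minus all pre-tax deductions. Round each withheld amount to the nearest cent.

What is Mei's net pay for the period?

Pension contribution: $6,231.85 × 0.085 = $529.71
403(b) contribution: $6,231.85 × 0.06 = $373.91
Pre-tax total = $529.71 + $373.91 = $903.62
Taxable wages = $6,231.85 − $903.62 = $5,328.23
Municipal income tax: $5,328.23 × 0.02 = $106.56
State withholding: $5,328.23 × 0.085 = $452.90
Federal tax withheld: $5,328.23 × 0.18 = $959.08
State unemployment insurance (employee share): $6,231.85 × 0.01 = $62.32
Group life insurance premium: $278.23
(Employer's $380.84 toward group life insurance premium is not withheld from the employee.)
Total deductions = $529.71 + $373.91 + $106.56 + $452.90 + $959.08 + $62.32 + $278.23 = $2,762.71
Net pay = $6,231.85 − $2,762.71 = $3,469.14

$3,469.14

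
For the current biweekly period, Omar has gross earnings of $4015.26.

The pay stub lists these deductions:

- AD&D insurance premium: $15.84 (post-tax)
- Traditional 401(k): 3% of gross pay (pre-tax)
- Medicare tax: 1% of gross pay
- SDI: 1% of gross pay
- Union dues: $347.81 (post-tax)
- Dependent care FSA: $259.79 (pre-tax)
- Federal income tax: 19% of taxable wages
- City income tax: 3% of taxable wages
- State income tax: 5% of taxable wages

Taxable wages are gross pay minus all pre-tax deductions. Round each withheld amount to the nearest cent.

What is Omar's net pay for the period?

$2209.61

Dependent care FSA: $259.79
Traditional 401(k): $4015.26 × 0.03 = $120.46
Pre-tax total = $259.79 + $120.46 = $380.25
Taxable wages = $4015.26 − $380.25 = $3635.01
City income tax: $3635.01 × 0.03 = $109.05
State income tax: $3635.01 × 0.05 = $181.75
Federal income tax: $3635.01 × 0.19 = $690.65
SDI: $4015.26 × 0.01 = $40.15
Medicare tax: $4015.26 × 0.01 = $40.15
Union dues: $347.81
AD&D insurance premium: $15.84
Total deductions = $259.79 + $120.46 + $109.05 + $181.75 + $690.65 + $40.15 + $40.15 + $347.81 + $15.84 = $1805.65
Net pay = $4015.26 − $1805.65 = $2209.61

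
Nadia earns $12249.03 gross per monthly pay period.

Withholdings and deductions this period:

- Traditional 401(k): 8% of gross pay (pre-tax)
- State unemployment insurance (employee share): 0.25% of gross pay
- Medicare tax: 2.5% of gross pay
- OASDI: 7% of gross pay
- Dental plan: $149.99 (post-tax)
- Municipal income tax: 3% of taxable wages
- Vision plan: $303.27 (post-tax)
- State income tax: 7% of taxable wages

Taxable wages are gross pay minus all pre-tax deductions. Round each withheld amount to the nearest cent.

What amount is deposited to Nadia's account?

Traditional 401(k): $12249.03 × 0.08 = $979.92
Taxable wages = $12249.03 − $979.92 = $11269.11
State income tax: $11269.11 × 0.07 = $788.84
Municipal income tax: $11269.11 × 0.03 = $338.07
OASDI: $12249.03 × 0.07 = $857.43
State unemployment insurance (employee share): $12249.03 × 0.0025 = $30.62
Medicare tax: $12249.03 × 0.025 = $306.23
Dental plan: $149.99
Vision plan: $303.27
Total deductions = $979.92 + $788.84 + $338.07 + $857.43 + $30.62 + $306.23 + $149.99 + $303.27 = $3754.37
Net pay = $12249.03 − $3754.37 = $8494.66

$8494.66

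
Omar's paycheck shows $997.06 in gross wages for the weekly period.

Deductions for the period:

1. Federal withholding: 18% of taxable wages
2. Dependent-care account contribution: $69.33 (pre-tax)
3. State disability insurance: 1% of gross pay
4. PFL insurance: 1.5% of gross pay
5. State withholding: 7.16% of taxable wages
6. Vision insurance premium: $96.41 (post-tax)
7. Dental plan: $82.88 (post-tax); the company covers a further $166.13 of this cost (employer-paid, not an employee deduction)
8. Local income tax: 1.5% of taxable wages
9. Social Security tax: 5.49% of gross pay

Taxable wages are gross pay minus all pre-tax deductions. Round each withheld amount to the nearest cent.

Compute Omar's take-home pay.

Dependent-care account contribution: $69.33
Taxable wages = $997.06 − $69.33 = $927.73
Federal withholding: $927.73 × 0.18 = $166.99
Local income tax: $927.73 × 0.015 = $13.92
State withholding: $927.73 × 0.0716 = $66.43
PFL insurance: $997.06 × 0.015 = $14.96
Social Security tax: $997.06 × 0.0549 = $54.74
State disability insurance: $997.06 × 0.01 = $9.97
Dental plan: $82.88
Vision insurance premium: $96.41
(Employer's $166.13 toward dental plan is not withheld from the employee.)
Total deductions = $69.33 + $166.99 + $13.92 + $66.43 + $14.96 + $54.74 + $9.97 + $82.88 + $96.41 = $575.63
Net pay = $997.06 − $575.63 = $421.43

$421.43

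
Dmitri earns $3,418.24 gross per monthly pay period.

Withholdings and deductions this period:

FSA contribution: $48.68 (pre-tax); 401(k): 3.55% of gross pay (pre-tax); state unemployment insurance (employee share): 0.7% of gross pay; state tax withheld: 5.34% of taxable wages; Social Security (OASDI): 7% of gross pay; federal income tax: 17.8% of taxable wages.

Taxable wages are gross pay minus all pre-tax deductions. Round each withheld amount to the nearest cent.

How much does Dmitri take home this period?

$2,233.37

FSA contribution: $48.68
401(k): $3,418.24 × 0.0355 = $121.35
Pre-tax total = $48.68 + $121.35 = $170.03
Taxable wages = $3,418.24 − $170.03 = $3,248.21
Federal income tax: $3,248.21 × 0.178 = $578.18
State tax withheld: $3,248.21 × 0.0534 = $173.45
State unemployment insurance (employee share): $3,418.24 × 0.007 = $23.93
Social Security (OASDI): $3,418.24 × 0.07 = $239.28
Total deductions = $48.68 + $121.35 + $578.18 + $173.45 + $23.93 + $239.28 = $1,184.87
Net pay = $3,418.24 − $1,184.87 = $2,233.37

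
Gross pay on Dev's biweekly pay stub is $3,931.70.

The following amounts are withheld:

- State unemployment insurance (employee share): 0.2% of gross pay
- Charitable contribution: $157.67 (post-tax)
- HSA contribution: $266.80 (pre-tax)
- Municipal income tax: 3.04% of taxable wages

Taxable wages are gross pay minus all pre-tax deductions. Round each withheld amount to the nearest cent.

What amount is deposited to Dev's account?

HSA contribution: $266.80
Taxable wages = $3,931.70 − $266.80 = $3,664.90
Municipal income tax: $3,664.90 × 0.0304 = $111.41
State unemployment insurance (employee share): $3,931.70 × 0.002 = $7.86
Charitable contribution: $157.67
Total deductions = $266.80 + $111.41 + $7.86 + $157.67 = $543.74
Net pay = $3,931.70 − $543.74 = $3,387.96

$3,387.96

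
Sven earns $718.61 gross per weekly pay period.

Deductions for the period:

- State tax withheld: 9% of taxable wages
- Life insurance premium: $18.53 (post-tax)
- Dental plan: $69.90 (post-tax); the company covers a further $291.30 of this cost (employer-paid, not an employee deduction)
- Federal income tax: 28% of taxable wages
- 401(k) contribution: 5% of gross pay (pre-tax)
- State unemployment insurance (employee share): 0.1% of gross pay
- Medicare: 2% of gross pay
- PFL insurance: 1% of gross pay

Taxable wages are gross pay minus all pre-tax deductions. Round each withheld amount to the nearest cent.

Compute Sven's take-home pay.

401(k) contribution: $718.61 × 0.05 = $35.93
Taxable wages = $718.61 − $35.93 = $682.68
Federal income tax: $682.68 × 0.28 = $191.15
State tax withheld: $682.68 × 0.09 = $61.44
State unemployment insurance (employee share): $718.61 × 0.001 = $0.72
PFL insurance: $718.61 × 0.01 = $7.19
Medicare: $718.61 × 0.02 = $14.37
Dental plan: $69.90
Life insurance premium: $18.53
(Employer's $291.30 toward dental plan is not withheld from the employee.)
Total deductions = $35.93 + $191.15 + $61.44 + $0.72 + $7.19 + $14.37 + $69.90 + $18.53 = $399.23
Net pay = $718.61 − $399.23 = $319.38

$319.38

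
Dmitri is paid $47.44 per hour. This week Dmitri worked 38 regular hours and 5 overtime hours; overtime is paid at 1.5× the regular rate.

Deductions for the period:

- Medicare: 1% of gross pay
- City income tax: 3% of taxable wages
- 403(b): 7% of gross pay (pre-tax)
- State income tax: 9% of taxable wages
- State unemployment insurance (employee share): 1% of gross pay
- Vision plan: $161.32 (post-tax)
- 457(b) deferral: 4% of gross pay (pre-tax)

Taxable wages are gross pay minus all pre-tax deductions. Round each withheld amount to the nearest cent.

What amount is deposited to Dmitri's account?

$1486.05

Regular pay: 38 × $47.44 = $1802.72
Overtime pay: 5 × $47.44 × 1.5 = $355.80
Gross pay = $1802.72 + $355.80 = $2158.52
403(b): $2158.52 × 0.07 = $151.10
457(b) deferral: $2158.52 × 0.04 = $86.34
Pre-tax total = $151.10 + $86.34 = $237.44
Taxable wages = $2158.52 − $237.44 = $1921.08
State income tax: $1921.08 × 0.09 = $172.90
City income tax: $1921.08 × 0.03 = $57.63
Medicare: $2158.52 × 0.01 = $21.59
State unemployment insurance (employee share): $2158.52 × 0.01 = $21.59
Vision plan: $161.32
Total deductions = $151.10 + $86.34 + $172.90 + $57.63 + $21.59 + $21.59 + $161.32 = $672.47
Net pay = $2158.52 − $672.47 = $1486.05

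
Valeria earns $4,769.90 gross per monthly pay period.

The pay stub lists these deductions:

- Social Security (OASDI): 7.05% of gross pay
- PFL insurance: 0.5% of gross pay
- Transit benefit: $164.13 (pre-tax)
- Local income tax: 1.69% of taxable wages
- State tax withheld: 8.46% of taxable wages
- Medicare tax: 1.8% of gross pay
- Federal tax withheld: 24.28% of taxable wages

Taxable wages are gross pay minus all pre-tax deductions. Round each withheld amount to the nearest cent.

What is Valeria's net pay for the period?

$2,574.01

Transit benefit: $164.13
Taxable wages = $4,769.90 − $164.13 = $4,605.77
Local income tax: $4,605.77 × 0.0169 = $77.84
State tax withheld: $4,605.77 × 0.0846 = $389.65
Federal tax withheld: $4,605.77 × 0.2428 = $1,118.28
Medicare tax: $4,769.90 × 0.018 = $85.86
Social Security (OASDI): $4,769.90 × 0.0705 = $336.28
PFL insurance: $4,769.90 × 0.005 = $23.85
Total deductions = $164.13 + $77.84 + $389.65 + $1,118.28 + $85.86 + $336.28 + $23.85 = $2,195.89
Net pay = $4,769.90 − $2,195.89 = $2,574.01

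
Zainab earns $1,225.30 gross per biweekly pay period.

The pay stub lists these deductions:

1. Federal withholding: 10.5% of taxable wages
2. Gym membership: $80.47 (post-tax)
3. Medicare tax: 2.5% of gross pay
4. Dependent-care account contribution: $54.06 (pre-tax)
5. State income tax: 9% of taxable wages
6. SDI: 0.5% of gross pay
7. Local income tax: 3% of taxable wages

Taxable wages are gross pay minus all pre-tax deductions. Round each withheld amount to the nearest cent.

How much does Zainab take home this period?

$790.48

Dependent-care account contribution: $54.06
Taxable wages = $1,225.30 − $54.06 = $1,171.24
State income tax: $1,171.24 × 0.09 = $105.41
Federal withholding: $1,171.24 × 0.105 = $122.98
Local income tax: $1,171.24 × 0.03 = $35.14
Medicare tax: $1,225.30 × 0.025 = $30.63
SDI: $1,225.30 × 0.005 = $6.13
Gym membership: $80.47
Total deductions = $54.06 + $105.41 + $122.98 + $35.14 + $30.63 + $6.13 + $80.47 = $434.82
Net pay = $1,225.30 − $434.82 = $790.48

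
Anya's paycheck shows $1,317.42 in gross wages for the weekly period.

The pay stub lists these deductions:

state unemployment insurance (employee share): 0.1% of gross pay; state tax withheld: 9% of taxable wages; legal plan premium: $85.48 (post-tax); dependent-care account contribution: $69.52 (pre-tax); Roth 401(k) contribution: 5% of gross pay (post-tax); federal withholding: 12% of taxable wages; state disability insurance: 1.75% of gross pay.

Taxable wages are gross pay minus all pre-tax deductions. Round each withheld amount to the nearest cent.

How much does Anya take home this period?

$810.12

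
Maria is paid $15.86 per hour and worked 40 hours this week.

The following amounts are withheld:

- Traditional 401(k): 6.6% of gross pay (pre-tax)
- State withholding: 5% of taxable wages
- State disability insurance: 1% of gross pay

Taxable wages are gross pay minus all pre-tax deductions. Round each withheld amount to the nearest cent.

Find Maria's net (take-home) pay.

$556.56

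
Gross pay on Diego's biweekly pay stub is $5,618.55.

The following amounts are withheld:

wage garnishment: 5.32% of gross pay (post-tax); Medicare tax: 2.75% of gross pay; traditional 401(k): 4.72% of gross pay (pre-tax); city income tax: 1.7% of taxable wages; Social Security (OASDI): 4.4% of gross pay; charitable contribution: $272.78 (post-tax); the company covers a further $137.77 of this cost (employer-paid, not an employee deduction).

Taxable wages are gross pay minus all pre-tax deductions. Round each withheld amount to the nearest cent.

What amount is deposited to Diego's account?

$4,288.92

Traditional 401(k): $5,618.55 × 0.0472 = $265.20
Taxable wages = $5,618.55 − $265.20 = $5,353.35
City income tax: $5,353.35 × 0.017 = $91.01
Social Security (OASDI): $5,618.55 × 0.044 = $247.22
Medicare tax: $5,618.55 × 0.0275 = $154.51
Wage garnishment: $5,618.55 × 0.0532 = $298.91
Charitable contribution: $272.78
(Employer's $137.77 toward charitable contribution is not withheld from the employee.)
Total deductions = $265.20 + $91.01 + $247.22 + $154.51 + $298.91 + $272.78 = $1,329.63
Net pay = $5,618.55 − $1,329.63 = $4,288.92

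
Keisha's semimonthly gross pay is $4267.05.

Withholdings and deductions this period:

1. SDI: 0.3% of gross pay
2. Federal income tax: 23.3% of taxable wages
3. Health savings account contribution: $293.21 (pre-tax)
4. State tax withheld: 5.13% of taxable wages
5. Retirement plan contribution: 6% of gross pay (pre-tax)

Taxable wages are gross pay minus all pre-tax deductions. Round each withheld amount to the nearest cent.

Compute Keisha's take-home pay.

$2648.05

Health savings account contribution: $293.21
Retirement plan contribution: $4267.05 × 0.06 = $256.02
Pre-tax total = $293.21 + $256.02 = $549.23
Taxable wages = $4267.05 − $549.23 = $3717.82
Federal income tax: $3717.82 × 0.233 = $866.25
State tax withheld: $3717.82 × 0.0513 = $190.72
SDI: $4267.05 × 0.003 = $12.80
Total deductions = $293.21 + $256.02 + $866.25 + $190.72 + $12.80 = $1619.00
Net pay = $4267.05 − $1619.00 = $2648.05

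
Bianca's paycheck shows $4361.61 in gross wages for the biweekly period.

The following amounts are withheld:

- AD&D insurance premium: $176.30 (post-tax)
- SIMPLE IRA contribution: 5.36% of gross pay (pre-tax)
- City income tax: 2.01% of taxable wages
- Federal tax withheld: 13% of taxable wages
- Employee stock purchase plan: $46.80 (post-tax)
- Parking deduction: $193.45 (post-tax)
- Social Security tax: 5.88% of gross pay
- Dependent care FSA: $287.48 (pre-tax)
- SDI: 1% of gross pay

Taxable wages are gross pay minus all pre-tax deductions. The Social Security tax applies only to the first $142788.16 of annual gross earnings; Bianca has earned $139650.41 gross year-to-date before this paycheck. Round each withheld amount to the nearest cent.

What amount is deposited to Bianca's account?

$2619.24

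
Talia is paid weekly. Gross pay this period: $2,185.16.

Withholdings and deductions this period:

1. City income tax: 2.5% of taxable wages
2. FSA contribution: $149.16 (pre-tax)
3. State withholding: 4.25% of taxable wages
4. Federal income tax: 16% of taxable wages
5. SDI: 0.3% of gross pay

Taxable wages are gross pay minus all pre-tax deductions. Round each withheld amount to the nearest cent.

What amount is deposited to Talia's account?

$1,566.25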